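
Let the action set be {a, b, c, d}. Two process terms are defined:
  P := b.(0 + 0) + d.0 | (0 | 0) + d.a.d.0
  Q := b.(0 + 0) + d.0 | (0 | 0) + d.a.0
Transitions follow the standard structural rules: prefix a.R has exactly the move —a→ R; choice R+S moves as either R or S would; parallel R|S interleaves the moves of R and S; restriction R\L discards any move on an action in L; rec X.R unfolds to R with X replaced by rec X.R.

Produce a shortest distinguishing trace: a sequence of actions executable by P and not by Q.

dad

P's transition system — 6 states:
  s0 = b.(0 + 0) + d.0 | (0 | 0) + d.a.d.0 :: —b→ s1, —d→ s2, —d→ s3
  s1 = 0 + 0 :: ·
  s2 = 0 | (0 | 0) :: ·
  s3 = a.d.0 :: —a→ s4
  s4 = d.0 :: —d→ s5
  s5 = 0 :: ·
Q's transition system — 5 states:
  t0 = b.(0 + 0) + d.0 | (0 | 0) + d.a.0 :: —b→ t1, —d→ t2, —d→ t3
  t1 = 0 + 0 :: ·
  t2 = 0 | (0 | 0) :: ·
  t3 = a.0 :: —a→ t4
  t4 = 0 :: ·
Trace ⟨dad⟩ through P, begin at {s0}:
  step 1 (d): {s2, s3}
  step 2 (a): {s4}
  step 3 (d): {s5}
  — P admits the full trace.
Trace ⟨dad⟩ through Q, begin at {t0}:
  step 1 (d): {t2, t3}
  step 2 (a): {t4}
  step 3 (d): ∅  — Q cannot continue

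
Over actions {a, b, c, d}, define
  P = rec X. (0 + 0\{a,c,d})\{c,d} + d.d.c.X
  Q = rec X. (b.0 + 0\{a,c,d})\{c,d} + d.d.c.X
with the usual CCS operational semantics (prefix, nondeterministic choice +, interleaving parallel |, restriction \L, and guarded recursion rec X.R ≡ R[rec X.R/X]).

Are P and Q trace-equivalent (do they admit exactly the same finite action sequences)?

LTS(P): 3 reachable states
  m0 = rec X. (0 + 0\{a,c,d})\{c,d} + d.d.c.X ⊢ --d--▸ m1
  m1 = d.c.(rec X. (0 + 0\{a,c,d})\{c,d} + d.d.c.X) ⊢ --d--▸ m2
  m2 = c.(rec X. (0 + 0\{a,c,d})\{c,d} + d.d.c.X) ⊢ --c--▸ m0
LTS(Q): 4 reachable states
  n0 = rec X. (b.0 + 0\{a,c,d})\{c,d} + d.d.c.X ⊢ --b--▸ n1, --d--▸ n2
  n1 = 0\{c,d} ⊢ deadlocked
  n2 = d.c.(rec X. (b.0 + 0\{a,c,d})\{c,d} + d.d.c.X) ⊢ --d--▸ n3
  n3 = c.(rec X. (b.0 + 0\{a,c,d})\{c,d} + d.d.c.X) ⊢ --c--▸ n0
Run σ = ⟨b⟩ on Q: start {n0}
  [1] b ⇒ {n1}
  ✓ Q
Run σ = ⟨b⟩ on P: start {m0}
  [1] b ⇒ ∅  — P cannot continue

traces(P) ≠ traces(Q) — witness ⟨b⟩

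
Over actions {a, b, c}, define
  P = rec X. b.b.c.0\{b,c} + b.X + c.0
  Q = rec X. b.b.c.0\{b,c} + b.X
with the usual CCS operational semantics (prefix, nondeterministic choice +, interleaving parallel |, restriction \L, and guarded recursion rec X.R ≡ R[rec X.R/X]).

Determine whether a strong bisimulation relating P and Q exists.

NO

LTS(P): 5 reachable states
  m0 = rec X. b.b.c.0\{b,c} + b.X + c.0 | -b-> m0, -b-> m1, -c-> m2
  m1 = b.c.0\{b,c} | -b-> m3
  m2 = 0 | ·
  m3 = c.0\{b,c} | -c-> m4
  m4 = 0\{b,c} | ·
LTS(Q): 4 reachable states
  n0 = rec X. b.b.c.0\{b,c} + b.X | -b-> n0, -b-> n1
  n1 = b.c.0\{b,c} | -b-> n2
  n2 = c.0\{b,c} | -c-> n3
  n3 = 0\{b,c} | ·
Coarsest stable partition (strong bisimilarity classes):
  B0 = {m0}
  B1 = {m1, n1}
  B2 = {m3, n2}
  B3 = {m2, m4, n3}
  B4 = {n0}
m0 ∈ B0, n0 ∈ B4 → different blocks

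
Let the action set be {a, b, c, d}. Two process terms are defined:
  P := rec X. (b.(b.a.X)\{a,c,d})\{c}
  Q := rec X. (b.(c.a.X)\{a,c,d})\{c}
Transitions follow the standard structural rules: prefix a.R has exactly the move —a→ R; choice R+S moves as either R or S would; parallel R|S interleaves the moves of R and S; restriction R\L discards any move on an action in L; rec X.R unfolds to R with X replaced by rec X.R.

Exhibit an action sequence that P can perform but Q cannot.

P's transition system — 3 states:
  u0 = rec X. (b.(b.a.X)\{a,c,d})\{c} :: --b--▸ u1
  u1 = (b.a.(rec X. (b.(b.a.X)\{a,c,d})\{c}))\{a,c,d}\{c} :: --b--▸ u2
  u2 = (a.(rec X. (b.(b.a.X)\{a,c,d})\{c}))\{a,c,d}\{c} :: ·
Q's transition system — 2 states:
  v0 = rec X. (b.(c.a.X)\{a,c,d})\{c} :: --b--▸ v1
  v1 = (c.a.(rec X. (b.(c.a.X)\{a,c,d})\{c}))\{a,c,d}\{c} :: ·
Executing bb from P (initial set {u0}):
  after b @ step 1: {u1}
  after b @ step 2: {u2}
  ✓ P
Executing bb from Q (initial set {v0}):
  after b @ step 1: {v1}
  after b @ step 2: ∅  — Q cannot continue

bb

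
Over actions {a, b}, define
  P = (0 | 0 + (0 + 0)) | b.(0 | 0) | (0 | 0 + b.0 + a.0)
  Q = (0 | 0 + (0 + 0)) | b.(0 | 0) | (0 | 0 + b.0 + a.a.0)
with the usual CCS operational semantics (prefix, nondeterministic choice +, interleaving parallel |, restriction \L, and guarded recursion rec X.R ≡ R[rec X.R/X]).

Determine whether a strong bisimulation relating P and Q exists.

LTS(P): 4 reachable states
  u0 = (0 | 0 + (0 + 0)) | b.(0 | 0) | (0 | 0 + b.0 + a.0) | ··a··> u1, ··b··> u1, ··b··> u2
  u1 = (0 | 0 + (0 + 0)) | b.(0 | 0) | 0 | ··b··> u3
  u2 = (0 | 0 + (0 + 0)) | (0 | 0) | (0 | 0 + b.0 + a.0) | ··a··> u3, ··b··> u3
  u3 = (0 | 0 + (0 + 0)) | (0 | 0) | 0 | deadlocked
LTS(Q): 6 reachable states
  v0 = (0 | 0 + (0 + 0)) | b.(0 | 0) | (0 | 0 + b.0 + a.a.0) | ··a··> v1, ··b··> v2, ··b··> v3
  v1 = (0 | 0 + (0 + 0)) | b.(0 | 0) | a.0 | ··a··> v3, ··b··> v4
  v2 = (0 | 0 + (0 + 0)) | (0 | 0) | (0 | 0 + b.0 + a.a.0) | ··a··> v4, ··b··> v5
  v3 = (0 | 0 + (0 + 0)) | b.(0 | 0) | 0 | ··b··> v5
  v4 = (0 | 0 + (0 + 0)) | (0 | 0) | a.0 | ··a··> v5
  v5 = (0 | 0 + (0 + 0)) | (0 | 0) | 0 | deadlocked
Bisimilarity quotient blocks:
  B0 = {u0}
  B1 = {u1, v3}
  B2 = {u3, v5}
  B3 = {u2}
  B4 = {v0}
  B5 = {v1}
  B6 = {v4}
  B7 = {v2}
u0 ∈ B0, v0 ∈ B4 → different blocks

P ≁ Q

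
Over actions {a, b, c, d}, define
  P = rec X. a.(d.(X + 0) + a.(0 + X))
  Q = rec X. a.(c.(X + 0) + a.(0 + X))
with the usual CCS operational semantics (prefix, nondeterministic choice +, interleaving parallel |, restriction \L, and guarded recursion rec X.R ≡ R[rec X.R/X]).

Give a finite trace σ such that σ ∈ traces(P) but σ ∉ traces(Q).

LTS(P): 4 reachable states
  s0 = rec X. a.(d.(X + 0) + a.(0 + X)) | -a-> s1
  s1 = d.((rec X. a.(d.(X + 0) + a.(0 + X))) + 0) + a.(0 + (rec X. a.(d.(X + 0) + a.(0 + X)))) | -a-> s2, -d-> s3
  s2 = 0 + (rec X. a.(d.(X + 0) + a.(0 + X))) | -a-> s1
  s3 = (rec X. a.(d.(X + 0) + a.(0 + X))) + 0 | -a-> s1
LTS(Q): 4 reachable states
  t0 = rec X. a.(c.(X + 0) + a.(0 + X)) | -a-> t1
  t1 = c.((rec X. a.(c.(X + 0) + a.(0 + X))) + 0) + a.(0 + (rec X. a.(c.(X + 0) + a.(0 + X)))) | -a-> t2, -c-> t3
  t2 = 0 + (rec X. a.(c.(X + 0) + a.(0 + X))) | -a-> t1
  t3 = (rec X. a.(c.(X + 0) + a.(0 + X))) + 0 | -a-> t1
Executing ad from P (initial set {s0}):
  [1] a ⇒ {s1}
  [2] d ⇒ {s3}
  P completes σ.
Executing ad from Q (initial set {t0}):
  [1] a ⇒ {t1}
  [2] d ⇒ ∅  — Q cannot continue

ad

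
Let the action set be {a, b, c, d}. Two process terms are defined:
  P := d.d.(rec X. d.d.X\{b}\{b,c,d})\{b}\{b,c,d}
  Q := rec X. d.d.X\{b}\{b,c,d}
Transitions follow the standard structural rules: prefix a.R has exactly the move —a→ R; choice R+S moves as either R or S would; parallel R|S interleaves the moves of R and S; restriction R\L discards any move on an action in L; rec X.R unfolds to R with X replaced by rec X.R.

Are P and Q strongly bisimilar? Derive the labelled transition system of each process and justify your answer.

Reachable graph of P (3 states):
  u0 = d.d.(rec X. d.d.X\{b}\{b,c,d})\{b}\{b,c,d} :: —d→ u1
  u1 = d.(rec X. d.d.X\{b}\{b,c,d})\{b}\{b,c,d} :: —d→ u2
  u2 = (rec X. d.d.X\{b}\{b,c,d})\{b}\{b,c,d} :: ·
Reachable graph of Q (3 states):
  v0 = rec X. d.d.X\{b}\{b,c,d} :: —d→ v1
  v1 = d.(rec X. d.d.X\{b}\{b,c,d})\{b}\{b,c,d} :: —d→ v2
  v2 = (rec X. d.d.X\{b}\{b,c,d})\{b}\{b,c,d} :: ·
Partition-refinement fixed point:
  B0 = {u0, v0}
  B1 = {u1, v1}
  B2 = {u2, v2}
u0 ∈ B0, v0 ∈ B0 → same block

bisimilar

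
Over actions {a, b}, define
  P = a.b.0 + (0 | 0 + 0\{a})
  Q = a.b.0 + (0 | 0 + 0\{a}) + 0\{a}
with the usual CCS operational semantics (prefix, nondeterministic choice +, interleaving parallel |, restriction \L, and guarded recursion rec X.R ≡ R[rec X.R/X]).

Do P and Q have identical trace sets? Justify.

trace-equivalent

Reachable graph of P (3 states):
  s0 = a.b.0 + (0 | 0 + 0\{a}) | -a-> s1
  s1 = b.0 | -b-> s2
  s2 = 0 | stopped
Reachable graph of Q (3 states):
  t0 = a.b.0 + (0 | 0 + 0\{a}) + 0\{a} | -a-> t1
  t1 = b.0 | -b-> t2
  t2 = 0 | stopped
Partition-refinement fixed point:
  B0 = {s0, t0}
  B1 = {s1, t1}
  B2 = {s2, t2}
s0 ∈ B0, t0 ∈ B0 → same block
Bisimilar ⇒ trace-equivalent.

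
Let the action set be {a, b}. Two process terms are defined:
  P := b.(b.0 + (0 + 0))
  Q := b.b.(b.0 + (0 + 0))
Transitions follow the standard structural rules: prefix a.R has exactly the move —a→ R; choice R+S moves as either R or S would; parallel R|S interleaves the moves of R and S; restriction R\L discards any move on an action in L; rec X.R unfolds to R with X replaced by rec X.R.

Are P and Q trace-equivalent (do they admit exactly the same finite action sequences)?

traces(P) ≠ traces(Q) — witness ⟨bbb⟩

LTS(P): 3 reachable states
  u0 = b.(b.0 + (0 + 0)) has moves --b--▸ u1
  u1 = b.0 + (0 + 0) has moves --b--▸ u2
  u2 = 0 has moves deadlocked
LTS(Q): 4 reachable states
  v0 = b.b.(b.0 + (0 + 0)) has moves --b--▸ v1
  v1 = b.(b.0 + (0 + 0)) has moves --b--▸ v2
  v2 = b.0 + (0 + 0) has moves --b--▸ v3
  v3 = 0 has moves deadlocked
Run σ = ⟨bbb⟩ on Q: start {v0}
  [1] b ⇒ {v1}
  [2] b ⇒ {v2}
  [3] b ⇒ {v3}
  — Q admits the full trace.
Run σ = ⟨bbb⟩ on P: start {u0}
  [1] b ⇒ {u1}
  [2] b ⇒ {u2}
  [3] b ⇒ ∅  — P cannot continue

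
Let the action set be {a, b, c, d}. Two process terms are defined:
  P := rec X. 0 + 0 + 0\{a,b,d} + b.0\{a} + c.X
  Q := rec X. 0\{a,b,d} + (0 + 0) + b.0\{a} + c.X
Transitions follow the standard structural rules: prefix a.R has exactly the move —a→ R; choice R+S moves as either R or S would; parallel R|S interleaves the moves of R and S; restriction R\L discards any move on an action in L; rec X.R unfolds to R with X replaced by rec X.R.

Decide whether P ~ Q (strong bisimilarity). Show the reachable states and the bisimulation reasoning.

YES

Reachable graph of P (2 states):
  p0 = rec X. 0 + 0 + 0\{a,b,d} + b.0\{a} + c.X → —b→ p1, —c→ p0
  p1 = 0\{a} → ·
Reachable graph of Q (2 states):
  q0 = rec X. 0\{a,b,d} + (0 + 0) + b.0\{a} + c.X → —b→ q1, —c→ q0
  q1 = 0\{a} → ·
Bisimilarity quotient blocks:
  B0 = {p0, q0}
  B1 = {p1, q1}
p0 ∈ B0, q0 ∈ B0 → same block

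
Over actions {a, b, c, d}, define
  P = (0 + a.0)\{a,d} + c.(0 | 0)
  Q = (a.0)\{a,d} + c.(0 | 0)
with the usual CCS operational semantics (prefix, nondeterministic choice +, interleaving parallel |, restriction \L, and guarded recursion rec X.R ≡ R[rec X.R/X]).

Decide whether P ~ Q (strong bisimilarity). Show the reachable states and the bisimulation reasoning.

Reachable graph of P (2 states):
  p0 = (0 + a.0)\{a,d} + c.(0 | 0) has moves =c=> p1
  p1 = 0 | 0 has moves ·
Reachable graph of Q (2 states):
  q0 = (a.0)\{a,d} + c.(0 | 0) has moves =c=> q1
  q1 = 0 | 0 has moves ·
Coarsest stable partition (strong bisimilarity classes):
  B0 = {p0, q0}
  B1 = {p1, q1}
p0 ∈ B0, q0 ∈ B0 → same block

P ~ Q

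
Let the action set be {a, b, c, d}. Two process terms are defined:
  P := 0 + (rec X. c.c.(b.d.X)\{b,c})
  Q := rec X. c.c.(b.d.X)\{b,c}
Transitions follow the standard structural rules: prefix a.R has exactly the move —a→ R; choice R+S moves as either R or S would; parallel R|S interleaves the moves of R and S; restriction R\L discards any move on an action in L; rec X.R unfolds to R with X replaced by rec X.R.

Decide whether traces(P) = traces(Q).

YES

P's transition system — 3 states:
  p0 = 0 + (rec X. c.c.(b.d.X)\{b,c}) :: -c-> p1
  p1 = c.(b.d.(rec X. c.c.(b.d.X)\{b,c}))\{b,c} :: -c-> p2
  p2 = (b.d.(rec X. c.c.(b.d.X)\{b,c}))\{b,c} :: (no moves)
Q's transition system — 3 states:
  q0 = rec X. c.c.(b.d.X)\{b,c} :: -c-> q1
  q1 = c.(b.d.(rec X. c.c.(b.d.X)\{b,c}))\{b,c} :: -c-> q2
  q2 = (b.d.(rec X. c.c.(b.d.X)\{b,c}))\{b,c} :: (no moves)
Coarsest stable partition (strong bisimilarity classes):
  B0 = {p0, q0}
  B1 = {p1, q1}
  B2 = {p2, q2}
p0 ∈ B0, q0 ∈ B0 → same block
Bisimilar ⇒ trace-equivalent.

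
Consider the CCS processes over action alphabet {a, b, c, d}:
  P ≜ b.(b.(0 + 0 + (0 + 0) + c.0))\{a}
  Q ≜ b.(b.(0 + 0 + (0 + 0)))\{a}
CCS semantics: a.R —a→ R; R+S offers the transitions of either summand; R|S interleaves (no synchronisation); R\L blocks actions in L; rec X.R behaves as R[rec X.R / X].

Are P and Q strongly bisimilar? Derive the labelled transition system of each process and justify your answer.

NO

Reachable graph of P (4 states):
  s0 = b.(b.(0 + 0 + (0 + 0) + c.0))\{a} | --b--▸ s1
  s1 = (b.(0 + 0 + (0 + 0) + c.0))\{a} | --b--▸ s2
  s2 = (0 + 0 + (0 + 0) + c.0)\{a} | --c--▸ s3
  s3 = 0\{a} | ∅
Reachable graph of Q (3 states):
  t0 = b.(b.(0 + 0 + (0 + 0)))\{a} | --b--▸ t1
  t1 = (b.(0 + 0 + (0 + 0)))\{a} | --b--▸ t2
  t2 = (0 + 0 + (0 + 0))\{a} | ∅
Bisimilarity quotient blocks:
  B0 = {s0}
  B1 = {s1}
  B2 = {s2}
  B3 = {s3, t2}
  B4 = {t0}
  B5 = {t1}
s0 ∈ B0, t0 ∈ B4 → different blocks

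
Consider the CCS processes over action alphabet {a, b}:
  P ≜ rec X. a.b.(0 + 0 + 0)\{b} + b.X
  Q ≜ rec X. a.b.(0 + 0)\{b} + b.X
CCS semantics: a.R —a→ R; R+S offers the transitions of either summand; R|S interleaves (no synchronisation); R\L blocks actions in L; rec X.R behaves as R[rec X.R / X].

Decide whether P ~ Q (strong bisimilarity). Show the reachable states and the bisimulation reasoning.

YES

Reachable graph of P (3 states):
  u0 = rec X. a.b.(0 + 0 + 0)\{b} + b.X → --a--▸ u1, --b--▸ u0
  u1 = b.(0 + 0 + 0)\{b} → --b--▸ u2
  u2 = (0 + 0 + 0)\{b} → stopped
Reachable graph of Q (3 states):
  v0 = rec X. a.b.(0 + 0)\{b} + b.X → --a--▸ v1, --b--▸ v0
  v1 = b.(0 + 0)\{b} → --b--▸ v2
  v2 = (0 + 0)\{b} → stopped
Coarsest stable partition (strong bisimilarity classes):
  B0 = {u0, v0}
  B1 = {u1, v1}
  B2 = {u2, v2}
u0 ∈ B0, v0 ∈ B0 → same block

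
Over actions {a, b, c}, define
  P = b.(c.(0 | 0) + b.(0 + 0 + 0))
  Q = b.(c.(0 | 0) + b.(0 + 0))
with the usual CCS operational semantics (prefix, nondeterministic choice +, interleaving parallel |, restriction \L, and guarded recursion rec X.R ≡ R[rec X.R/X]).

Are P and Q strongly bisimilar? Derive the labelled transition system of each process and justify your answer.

P's transition system — 4 states:
  u0 = b.(c.(0 | 0) + b.(0 + 0 + 0)) ⊢ --b--▸ u1
  u1 = c.(0 | 0) + b.(0 + 0 + 0) ⊢ --b--▸ u2, --c--▸ u3
  u2 = 0 + 0 + 0 ⊢ ∅
  u3 = 0 | 0 ⊢ ∅
Q's transition system — 4 states:
  v0 = b.(c.(0 | 0) + b.(0 + 0)) ⊢ --b--▸ v1
  v1 = c.(0 | 0) + b.(0 + 0) ⊢ --b--▸ v2, --c--▸ v3
  v2 = 0 + 0 ⊢ ∅
  v3 = 0 | 0 ⊢ ∅
Bisimilarity quotient blocks:
  B0 = {u0, v0}
  B1 = {u1, v1}
  B2 = {u2, u3, v2, v3}
u0 ∈ B0, v0 ∈ B0 → same block

bisimilar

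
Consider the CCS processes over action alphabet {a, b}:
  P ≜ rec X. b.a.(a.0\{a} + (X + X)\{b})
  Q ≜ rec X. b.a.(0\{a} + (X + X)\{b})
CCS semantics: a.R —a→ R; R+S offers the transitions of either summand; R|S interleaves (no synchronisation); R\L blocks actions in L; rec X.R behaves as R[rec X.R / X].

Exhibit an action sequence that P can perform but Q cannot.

baa

Reachable graph of P (4 states):
  u0 = rec X. b.a.(a.0\{a} + (X + X)\{b}) → --b--▸ u1
  u1 = a.(a.0\{a} + ((rec X. b.a.(a.0\{a} + (X + X)\{b})) + (rec X. b.a.(a.0\{a} + (X + X)\{b})))\{b}) → --a--▸ u2
  u2 = a.0\{a} + ((rec X. b.a.(a.0\{a} + (X + X)\{b})) + (rec X. b.a.(a.0\{a} + (X + X)\{b})))\{b} → --a--▸ u3
  u3 = 0\{a} → stopped
Reachable graph of Q (3 states):
  v0 = rec X. b.a.(0\{a} + (X + X)\{b}) → --b--▸ v1
  v1 = a.(0\{a} + ((rec X. b.a.(0\{a} + (X + X)\{b})) + (rec X. b.a.(0\{a} + (X + X)\{b})))\{b}) → --a--▸ v2
  v2 = 0\{a} + ((rec X. b.a.(0\{a} + (X + X)\{b})) + (rec X. b.a.(0\{a} + (X + X)\{b})))\{b} → stopped
Executing baa from P (initial set {u0}):
  [1] b ⇒ {u1}
  [2] a ⇒ {u2}
  [3] a ⇒ {u3}
  — P admits the full trace.
Executing baa from Q (initial set {v0}):
  [1] b ⇒ {v1}
  [2] a ⇒ {v2}
  [3] a ⇒ ∅  — Q cannot continue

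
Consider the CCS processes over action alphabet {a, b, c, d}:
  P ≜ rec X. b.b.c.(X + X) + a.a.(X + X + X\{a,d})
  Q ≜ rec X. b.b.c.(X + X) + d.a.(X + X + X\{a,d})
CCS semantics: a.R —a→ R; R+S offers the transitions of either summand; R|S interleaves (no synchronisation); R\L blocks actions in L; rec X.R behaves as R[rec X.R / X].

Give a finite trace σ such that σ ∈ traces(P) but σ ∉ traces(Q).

a

P's transition system — 9 states:
  m0 = rec X. b.b.c.(X + X) + a.a.(X + X + X\{a,d}) ⊢ -a-> m1, -b-> m2
  m1 = a.((rec X. b.b.c.(X + X) + a.a.(X + X + X\{a,d})) + (rec X. b.b.c.(X + X) + a.a.(X + X + X\{a,d})) + (rec X. b.b.c.(X + X) + a.a.(X + X + X\{a,d}))\{a,d}) ⊢ -a-> m3
  m2 = b.c.((rec X. b.b.c.(X + X) + a.a.(X + X + X\{a,d})) + (rec X. b.b.c.(X + X) + a.a.(X + X + X\{a,d}))) ⊢ -b-> m4
  m3 = (rec X. b.b.c.(X + X) + a.a.(X + X + X\{a,d})) + (rec X. b.b.c.(X + X) + a.a.(X + X + X\{a,d})) + (rec X. b.b.c.(X + X) + a.a.(X + X + X\{a,d}))\{a,d} ⊢ -a-> m1, -b-> m2, -b-> m5
  m4 = c.((rec X. b.b.c.(X + X) + a.a.(X + X + X\{a,d})) + (rec X. b.b.c.(X + X) + a.a.(X + X + X\{a,d}))) ⊢ -c-> m6
  m5 = (b.c.((rec X. b.b.c.(X + X) + a.a.(X + X + X\{a,d})) + (rec X. b.b.c.(X + X) + a.a.(X + X + X\{a,d}))))\{a,d} ⊢ -b-> m7
  m6 = (rec X. b.b.c.(X + X) + a.a.(X + X + X\{a,d})) + (rec X. b.b.c.(X + X) + a.a.(X + X + X\{a,d})) ⊢ -a-> m1, -b-> m2
  m7 = (c.((rec X. b.b.c.(X + X) + a.a.(X + X + X\{a,d})) + (rec X. b.b.c.(X + X) + a.a.(X + X + X\{a,d}))))\{a,d} ⊢ -c-> m8
  m8 = ((rec X. b.b.c.(X + X) + a.a.(X + X + X\{a,d})) + (rec X. b.b.c.(X + X) + a.a.(X + X + X\{a,d})))\{a,d} ⊢ -b-> m5
Q's transition system — 9 states:
  n0 = rec X. b.b.c.(X + X) + d.a.(X + X + X\{a,d}) ⊢ -b-> n1, -d-> n2
  n1 = b.c.((rec X. b.b.c.(X + X) + d.a.(X + X + X\{a,d})) + (rec X. b.b.c.(X + X) + d.a.(X + X + X\{a,d}))) ⊢ -b-> n3
  n2 = a.((rec X. b.b.c.(X + X) + d.a.(X + X + X\{a,d})) + (rec X. b.b.c.(X + X) + d.a.(X + X + X\{a,d})) + (rec X. b.b.c.(X + X) + d.a.(X + X + X\{a,d}))\{a,d}) ⊢ -a-> n4
  n3 = c.((rec X. b.b.c.(X + X) + d.a.(X + X + X\{a,d})) + (rec X. b.b.c.(X + X) + d.a.(X + X + X\{a,d}))) ⊢ -c-> n5
  n4 = (rec X. b.b.c.(X + X) + d.a.(X + X + X\{a,d})) + (rec X. b.b.c.(X + X) + d.a.(X + X + X\{a,d})) + (rec X. b.b.c.(X + X) + d.a.(X + X + X\{a,d}))\{a,d} ⊢ -b-> n1, -b-> n6, -d-> n2
  n5 = (rec X. b.b.c.(X + X) + d.a.(X + X + X\{a,d})) + (rec X. b.b.c.(X + X) + d.a.(X + X + X\{a,d})) ⊢ -b-> n1, -d-> n2
  n6 = (b.c.((rec X. b.b.c.(X + X) + d.a.(X + X + X\{a,d})) + (rec X. b.b.c.(X + X) + d.a.(X + X + X\{a,d}))))\{a,d} ⊢ -b-> n7
  n7 = (c.((rec X. b.b.c.(X + X) + d.a.(X + X + X\{a,d})) + (rec X. b.b.c.(X + X) + d.a.(X + X + X\{a,d}))))\{a,d} ⊢ -c-> n8
  n8 = ((rec X. b.b.c.(X + X) + d.a.(X + X + X\{a,d})) + (rec X. b.b.c.(X + X) + d.a.(X + X + X\{a,d})))\{a,d} ⊢ -b-> n6
Run σ = ⟨a⟩ on P: start {m0}
  [1] a ⇒ {m1}
  — P admits the full trace.
Run σ = ⟨a⟩ on Q: start {n0}
  [1] a ⇒ ∅  — Q cannot continue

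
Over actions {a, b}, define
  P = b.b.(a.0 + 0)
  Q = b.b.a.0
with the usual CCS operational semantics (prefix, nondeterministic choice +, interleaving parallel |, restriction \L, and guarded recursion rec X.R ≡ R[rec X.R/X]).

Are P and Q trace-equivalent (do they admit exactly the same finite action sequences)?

P's transition system — 4 states:
  s0 = b.b.(a.0 + 0) :: =b=> s1
  s1 = b.(a.0 + 0) :: =b=> s2
  s2 = a.0 + 0 :: =a=> s3
  s3 = 0 :: (no moves)
Q's transition system — 4 states:
  t0 = b.b.a.0 :: =b=> t1
  t1 = b.a.0 :: =b=> t2
  t2 = a.0 :: =a=> t3
  t3 = 0 :: (no moves)
Bisimilarity quotient blocks:
  B0 = {s0, t0}
  B1 = {s1, t1}
  B2 = {s2, t2}
  B3 = {s3, t3}
s0 ∈ B0, t0 ∈ B0 → same block
Bisimilar ⇒ trace-equivalent.

YES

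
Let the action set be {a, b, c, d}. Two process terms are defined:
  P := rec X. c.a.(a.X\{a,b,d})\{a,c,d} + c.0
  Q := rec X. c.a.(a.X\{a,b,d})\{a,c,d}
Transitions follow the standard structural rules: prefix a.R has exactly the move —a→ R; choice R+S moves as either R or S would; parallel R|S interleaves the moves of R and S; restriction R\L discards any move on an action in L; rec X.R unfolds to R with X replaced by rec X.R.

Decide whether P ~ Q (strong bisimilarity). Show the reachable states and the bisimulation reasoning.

P's transition system — 4 states:
  s0 = rec X. c.a.(a.X\{a,b,d})\{a,c,d} + c.0 has moves ··c··> s1, ··c··> s2
  s1 = 0 has moves (no moves)
  s2 = a.(a.(rec X. c.a.(a.X\{a,b,d})\{a,c,d} + c.0)\{a,b,d})\{a,c,d} has moves ··a··> s3
  s3 = (a.(rec X. c.a.(a.X\{a,b,d})\{a,c,d} + c.0)\{a,b,d})\{a,c,d} has moves (no moves)
Q's transition system — 3 states:
  t0 = rec X. c.a.(a.X\{a,b,d})\{a,c,d} has moves ··c··> t1
  t1 = a.(a.(rec X. c.a.(a.X\{a,b,d})\{a,c,d})\{a,b,d})\{a,c,d} has moves ··a··> t2
  t2 = (a.(rec X. c.a.(a.X\{a,b,d})\{a,c,d})\{a,b,d})\{a,c,d} has moves (no moves)
Bisimilarity quotient blocks:
  B0 = {s0}
  B1 = {s1, s3, t2}
  B2 = {s2, t1}
  B3 = {t0}
s0 ∈ B0, t0 ∈ B3 → different blocks

P ≁ Q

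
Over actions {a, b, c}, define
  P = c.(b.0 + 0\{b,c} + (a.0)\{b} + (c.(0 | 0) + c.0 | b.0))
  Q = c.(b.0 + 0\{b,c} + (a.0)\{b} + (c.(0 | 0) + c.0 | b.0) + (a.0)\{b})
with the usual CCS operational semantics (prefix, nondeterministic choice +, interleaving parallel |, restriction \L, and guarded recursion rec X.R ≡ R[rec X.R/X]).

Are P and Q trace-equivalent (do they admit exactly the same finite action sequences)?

Reachable graph of P (7 states):
  s0 = c.(b.0 + 0\{b,c} + (a.0)\{b} + (c.(0 | 0) + c.0 | b.0)) ⊢ —c→ s1
  s1 = b.0 + 0\{b,c} + (a.0)\{b} + (c.(0 | 0) + c.0 | b.0) ⊢ —a→ s2, —b→ s3, —b→ s4, —c→ s5, —c→ s6
  s2 = 0\{b} ⊢ stopped
  s3 = 0 ⊢ stopped
  s4 = c.0 | 0 ⊢ —c→ s5
  s5 = 0 | 0 ⊢ stopped
  s6 = 0 | b.0 ⊢ —b→ s5
Reachable graph of Q (7 states):
  t0 = c.(b.0 + 0\{b,c} + (a.0)\{b} + (c.(0 | 0) + c.0 | b.0) + (a.0)\{b}) ⊢ —c→ t1
  t1 = b.0 + 0\{b,c} + (a.0)\{b} + (c.(0 | 0) + c.0 | b.0) + (a.0)\{b} ⊢ —a→ t2, —b→ t3, —b→ t4, —c→ t5, —c→ t6
  t2 = 0\{b} ⊢ stopped
  t3 = 0 ⊢ stopped
  t4 = c.0 | 0 ⊢ —c→ t5
  t5 = 0 | 0 ⊢ stopped
  t6 = 0 | b.0 ⊢ —b→ t5
Partition-refinement fixed point:
  B0 = {s0, t0}
  B1 = {s1, t1}
  B2 = {s4, t4}
  B3 = {s2, s3, s5, t2, t3, t5}
  B4 = {s6, t6}
s0 ∈ B0, t0 ∈ B0 → same block
Bisimilar ⇒ trace-equivalent.

YES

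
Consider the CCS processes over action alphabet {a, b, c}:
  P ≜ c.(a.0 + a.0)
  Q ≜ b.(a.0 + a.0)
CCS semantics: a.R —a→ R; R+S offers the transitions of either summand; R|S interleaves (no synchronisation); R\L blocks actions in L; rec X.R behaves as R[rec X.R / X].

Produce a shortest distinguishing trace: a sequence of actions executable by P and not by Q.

Reachable graph of P (3 states):
  u0 = c.(a.0 + a.0) :: -c-> u1
  u1 = a.0 + a.0 :: -a-> u2
  u2 = 0 :: deadlocked
Reachable graph of Q (3 states):
  v0 = b.(a.0 + a.0) :: -b-> v1
  v1 = a.0 + a.0 :: -a-> v2
  v2 = 0 :: deadlocked
Trace ⟨c⟩ through P, begin at {u0}:
  after c @ step 1: {u1}
  P completes σ.
Trace ⟨c⟩ through Q, begin at {v0}:
  after c @ step 1: ∅  — Q cannot continue

c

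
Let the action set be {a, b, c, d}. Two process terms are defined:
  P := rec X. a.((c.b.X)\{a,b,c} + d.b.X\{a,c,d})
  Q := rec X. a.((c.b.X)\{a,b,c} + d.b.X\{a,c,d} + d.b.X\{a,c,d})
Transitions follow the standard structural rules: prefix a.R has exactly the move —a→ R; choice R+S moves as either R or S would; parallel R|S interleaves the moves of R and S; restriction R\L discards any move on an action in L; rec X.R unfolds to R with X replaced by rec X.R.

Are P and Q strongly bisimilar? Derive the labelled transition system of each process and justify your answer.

Reachable graph of P (4 states):
  u0 = rec X. a.((c.b.X)\{a,b,c} + d.b.X\{a,c,d}) → —a→ u1
  u1 = (c.b.(rec X. a.((c.b.X)\{a,b,c} + d.b.X\{a,c,d})))\{a,b,c} + d.b.(rec X. a.((c.b.X)\{a,b,c} + d.b.X\{a,c,d}))\{a,c,d} → —d→ u2
  u2 = b.(rec X. a.((c.b.X)\{a,b,c} + d.b.X\{a,c,d}))\{a,c,d} → —b→ u3
  u3 = (rec X. a.((c.b.X)\{a,b,c} + d.b.X\{a,c,d}))\{a,c,d} → (no moves)
Reachable graph of Q (4 states):
  v0 = rec X. a.((c.b.X)\{a,b,c} + d.b.X\{a,c,d} + d.b.X\{a,c,d}) → —a→ v1
  v1 = (c.b.(rec X. a.((c.b.X)\{a,b,c} + d.b.X\{a,c,d} + d.b.X\{a,c,d})))\{a,b,c} + d.b.(rec X. a.((c.b.X)\{a,b,c} + d.b.X\{a,c,d} + d.b.X\{a,c,d}))\{a,c,d} + d.b.(rec X. a.((c.b.X)\{a,b,c} + d.b.X\{a,c,d} + d.b.X\{a,c,d}))\{a,c,d} → —d→ v2
  v2 = b.(rec X. a.((c.b.X)\{a,b,c} + d.b.X\{a,c,d} + d.b.X\{a,c,d}))\{a,c,d} → —b→ v3
  v3 = (rec X. a.((c.b.X)\{a,b,c} + d.b.X\{a,c,d} + d.b.X\{a,c,d}))\{a,c,d} → (no moves)
Partition-refinement fixed point:
  B0 = {u0, v0}
  B1 = {u1, v1}
  B2 = {u2, v2}
  B3 = {u3, v3}
u0 ∈ B0, v0 ∈ B0 → same block

bisimilar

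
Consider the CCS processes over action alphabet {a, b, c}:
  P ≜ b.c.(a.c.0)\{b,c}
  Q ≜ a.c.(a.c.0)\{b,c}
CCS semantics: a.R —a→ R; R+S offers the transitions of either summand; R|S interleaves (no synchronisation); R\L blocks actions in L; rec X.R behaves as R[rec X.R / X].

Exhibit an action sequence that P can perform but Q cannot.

b

LTS(P): 4 reachable states
  m0 = b.c.(a.c.0)\{b,c} → =b=> m1
  m1 = c.(a.c.0)\{b,c} → =c=> m2
  m2 = (a.c.0)\{b,c} → =a=> m3
  m3 = (c.0)\{b,c} → ·
LTS(Q): 4 reachable states
  n0 = a.c.(a.c.0)\{b,c} → =a=> n1
  n1 = c.(a.c.0)\{b,c} → =c=> n2
  n2 = (a.c.0)\{b,c} → =a=> n3
  n3 = (c.0)\{b,c} → ·
Run σ = ⟨b⟩ on P: start {m0}
  step 1 (b): {m1}
  — P admits the full trace.
Run σ = ⟨b⟩ on Q: start {n0}
  step 1 (b): no successor for Q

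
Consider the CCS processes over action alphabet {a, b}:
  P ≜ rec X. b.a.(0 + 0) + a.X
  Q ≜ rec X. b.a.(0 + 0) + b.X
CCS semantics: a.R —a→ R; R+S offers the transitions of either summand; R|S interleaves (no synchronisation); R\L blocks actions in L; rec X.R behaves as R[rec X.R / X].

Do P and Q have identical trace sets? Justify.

trace-distinct — witness ⟨a⟩

Reachable graph of P (3 states):
  u0 = rec X. b.a.(0 + 0) + a.X | —a→ u0, —b→ u1
  u1 = a.(0 + 0) | —a→ u2
  u2 = 0 + 0 | deadlocked
Reachable graph of Q (3 states):
  v0 = rec X. b.a.(0 + 0) + b.X | —b→ v0, —b→ v1
  v1 = a.(0 + 0) | —a→ v2
  v2 = 0 + 0 | deadlocked
Executing a from P (initial set {u0}):
  [1] a ⇒ {u0}
  P completes σ.
Executing a from Q (initial set {v0}):
  [1] a ⇒ ∅ (Q stuck)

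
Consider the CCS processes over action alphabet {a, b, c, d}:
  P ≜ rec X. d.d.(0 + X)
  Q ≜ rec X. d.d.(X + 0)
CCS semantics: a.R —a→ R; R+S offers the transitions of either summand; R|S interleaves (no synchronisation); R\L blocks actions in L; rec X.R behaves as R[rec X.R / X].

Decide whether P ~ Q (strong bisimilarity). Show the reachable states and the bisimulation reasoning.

P ~ Q

P's transition system — 3 states:
  p0 = rec X. d.d.(0 + X) has moves ··d··> p1
  p1 = d.(0 + (rec X. d.d.(0 + X))) has moves ··d··> p2
  p2 = 0 + (rec X. d.d.(0 + X)) has moves ··d··> p1
Q's transition system — 3 states:
  q0 = rec X. d.d.(X + 0) has moves ··d··> q1
  q1 = d.((rec X. d.d.(X + 0)) + 0) has moves ··d··> q2
  q2 = (rec X. d.d.(X + 0)) + 0 has moves ··d··> q1
Coarsest stable partition (strong bisimilarity classes):
  B0 = {p0, p1, p2, q0, q1, q2}
p0 ∈ B0, q0 ∈ B0 → same block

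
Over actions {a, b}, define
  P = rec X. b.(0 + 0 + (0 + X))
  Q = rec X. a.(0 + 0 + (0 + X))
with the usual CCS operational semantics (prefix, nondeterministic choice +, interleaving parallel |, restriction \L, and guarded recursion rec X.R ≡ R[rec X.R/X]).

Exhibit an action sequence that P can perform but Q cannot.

LTS(P): 2 reachable states
  s0 = rec X. b.(0 + 0 + (0 + X)) :: =b=> s1
  s1 = 0 + 0 + (0 + (rec X. b.(0 + 0 + (0 + X)))) :: =b=> s1
LTS(Q): 2 reachable states
  t0 = rec X. a.(0 + 0 + (0 + X)) :: =a=> t1
  t1 = 0 + 0 + (0 + (rec X. a.(0 + 0 + (0 + X)))) :: =a=> t1
Run σ = ⟨b⟩ on P: start {s0}
  [1] b ⇒ {s1}
  P completes σ.
Run σ = ⟨b⟩ on Q: start {t0}
  [1] b ⇒ ∅  — Q cannot continue

b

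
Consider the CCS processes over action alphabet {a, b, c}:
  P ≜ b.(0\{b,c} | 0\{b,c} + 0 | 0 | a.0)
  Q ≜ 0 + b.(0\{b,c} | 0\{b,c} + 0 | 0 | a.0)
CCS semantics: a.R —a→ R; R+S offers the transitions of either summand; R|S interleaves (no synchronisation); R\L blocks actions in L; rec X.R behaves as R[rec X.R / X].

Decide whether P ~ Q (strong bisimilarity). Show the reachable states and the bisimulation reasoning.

YES

LTS(P): 3 reachable states
  m0 = b.(0\{b,c} | 0\{b,c} + 0 | 0 | a.0) | --b--▸ m1
  m1 = 0\{b,c} | 0\{b,c} + 0 | 0 | a.0 | --a--▸ m2
  m2 = 0 | 0 | 0 | ·
LTS(Q): 3 reachable states
  n0 = 0 + b.(0\{b,c} | 0\{b,c} + 0 | 0 | a.0) | --b--▸ n1
  n1 = 0\{b,c} | 0\{b,c} + 0 | 0 | a.0 | --a--▸ n2
  n2 = 0 | 0 | 0 | ·
Coarsest stable partition (strong bisimilarity classes):
  B0 = {m0, n0}
  B1 = {m1, n1}
  B2 = {m2, n2}
m0 ∈ B0, n0 ∈ B0 → same block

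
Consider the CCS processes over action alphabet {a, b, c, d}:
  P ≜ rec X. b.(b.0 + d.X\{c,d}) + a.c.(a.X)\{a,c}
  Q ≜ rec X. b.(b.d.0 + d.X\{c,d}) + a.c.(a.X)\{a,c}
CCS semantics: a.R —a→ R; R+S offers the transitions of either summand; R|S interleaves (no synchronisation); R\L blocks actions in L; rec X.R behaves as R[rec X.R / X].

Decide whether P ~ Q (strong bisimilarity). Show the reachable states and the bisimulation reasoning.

P ≁ Q

LTS(P): 9 reachable states
  m0 = rec X. b.(b.0 + d.X\{c,d}) + a.c.(a.X)\{a,c} has moves ··a··> m1, ··b··> m2
  m1 = c.(a.(rec X. b.(b.0 + d.X\{c,d}) + a.c.(a.X)\{a,c}))\{a,c} has moves ··c··> m3
  m2 = b.0 + d.(rec X. b.(b.0 + d.X\{c,d}) + a.c.(a.X)\{a,c})\{c,d} has moves ··b··> m4, ··d··> m5
  m3 = (a.(rec X. b.(b.0 + d.X\{c,d}) + a.c.(a.X)\{a,c}))\{a,c} has moves deadlocked
  m4 = 0 has moves deadlocked
  m5 = (rec X. b.(b.0 + d.X\{c,d}) + a.c.(a.X)\{a,c})\{c,d} has moves ··a··> m6, ··b··> m7
  m6 = (c.(a.(rec X. b.(b.0 + d.X\{c,d}) + a.c.(a.X)\{a,c}))\{a,c})\{c,d} has moves deadlocked
  m7 = (b.0 + d.(rec X. b.(b.0 + d.X\{c,d}) + a.c.(a.X)\{a,c})\{c,d})\{c,d} has moves ··b··> m8
  m8 = 0\{c,d} has moves deadlocked
LTS(Q): 10 reachable states
  n0 = rec X. b.(b.d.0 + d.X\{c,d}) + a.c.(a.X)\{a,c} has moves ··a··> n1, ··b··> n2
  n1 = c.(a.(rec X. b.(b.d.0 + d.X\{c,d}) + a.c.(a.X)\{a,c}))\{a,c} has moves ··c··> n3
  n2 = b.d.0 + d.(rec X. b.(b.d.0 + d.X\{c,d}) + a.c.(a.X)\{a,c})\{c,d} has moves ··b··> n4, ··d··> n5
  n3 = (a.(rec X. b.(b.d.0 + d.X\{c,d}) + a.c.(a.X)\{a,c}))\{a,c} has moves deadlocked
  n4 = d.0 has moves ··d··> n6
  n5 = (rec X. b.(b.d.0 + d.X\{c,d}) + a.c.(a.X)\{a,c})\{c,d} has moves ··a··> n7, ··b··> n8
  n6 = 0 has moves deadlocked
  n7 = (c.(a.(rec X. b.(b.d.0 + d.X\{c,d}) + a.c.(a.X)\{a,c}))\{a,c})\{c,d} has moves deadlocked
  n8 = (b.d.0 + d.(rec X. b.(b.d.0 + d.X\{c,d}) + a.c.(a.X)\{a,c})\{c,d})\{c,d} has moves ··b··> n9
  n9 = (d.0)\{c,d} has moves deadlocked
Coarsest stable partition (strong bisimilarity classes):
  B0 = {m0}
  B1 = {m2}
  B2 = {m5, n5}
  B3 = {m7, n8}
  B4 = {m3, m4, m6, m8, n3, n6, n7, n9}
  B5 = {m1, n1}
  B6 = {n0}
  B7 = {n2}
  B8 = {n4}
m0 ∈ B0, n0 ∈ B6 → different blocks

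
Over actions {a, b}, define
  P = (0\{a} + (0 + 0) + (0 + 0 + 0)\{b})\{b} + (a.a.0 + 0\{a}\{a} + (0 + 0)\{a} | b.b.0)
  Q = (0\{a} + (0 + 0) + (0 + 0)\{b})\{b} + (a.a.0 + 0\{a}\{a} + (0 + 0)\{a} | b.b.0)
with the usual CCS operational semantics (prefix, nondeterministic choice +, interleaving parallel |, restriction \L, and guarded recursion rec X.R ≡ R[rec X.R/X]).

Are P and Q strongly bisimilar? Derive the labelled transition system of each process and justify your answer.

Reachable graph of P (5 states):
  p0 = (0\{a} + (0 + 0) + (0 + 0 + 0)\{b})\{b} + (a.a.0 + 0\{a}\{a} + (0 + 0)\{a} | b.b.0) → -a-> p1, -b-> p2
  p1 = a.0 → -a-> p3
  p2 = (0 + 0)\{a} | b.0 → -b-> p4
  p3 = 0 → stopped
  p4 = (0 + 0)\{a} | 0 → stopped
Reachable graph of Q (5 states):
  q0 = (0\{a} + (0 + 0) + (0 + 0)\{b})\{b} + (a.a.0 + 0\{a}\{a} + (0 + 0)\{a} | b.b.0) → -a-> q1, -b-> q2
  q1 = a.0 → -a-> q3
  q2 = (0 + 0)\{a} | b.0 → -b-> q4
  q3 = 0 → stopped
  q4 = (0 + 0)\{a} | 0 → stopped
Coarsest stable partition (strong bisimilarity classes):
  B0 = {p0, q0}
  B1 = {p2, q2}
  B2 = {p3, p4, q3, q4}
  B3 = {p1, q1}
p0 ∈ B0, q0 ∈ B0 → same block

bisimilar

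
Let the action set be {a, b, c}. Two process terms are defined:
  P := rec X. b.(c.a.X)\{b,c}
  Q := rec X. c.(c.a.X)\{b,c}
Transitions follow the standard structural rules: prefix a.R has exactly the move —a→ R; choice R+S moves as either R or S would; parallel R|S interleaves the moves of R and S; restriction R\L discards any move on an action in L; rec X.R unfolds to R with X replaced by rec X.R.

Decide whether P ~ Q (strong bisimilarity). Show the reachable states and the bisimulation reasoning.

P's transition system — 2 states:
  u0 = rec X. b.(c.a.X)\{b,c} :: —b→ u1
  u1 = (c.a.(rec X. b.(c.a.X)\{b,c}))\{b,c} :: ∅
Q's transition system — 2 states:
  v0 = rec X. c.(c.a.X)\{b,c} :: —c→ v1
  v1 = (c.a.(rec X. c.(c.a.X)\{b,c}))\{b,c} :: ∅
Coarsest stable partition (strong bisimilarity classes):
  B0 = {u0}
  B1 = {u1, v1}
  B2 = {v0}
u0 ∈ B0, v0 ∈ B2 → different blocks

not bisimilar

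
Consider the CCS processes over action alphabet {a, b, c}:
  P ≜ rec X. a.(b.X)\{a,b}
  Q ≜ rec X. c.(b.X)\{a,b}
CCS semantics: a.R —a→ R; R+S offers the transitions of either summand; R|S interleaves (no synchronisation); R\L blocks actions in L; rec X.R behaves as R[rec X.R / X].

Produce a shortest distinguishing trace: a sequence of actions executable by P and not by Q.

LTS(P): 2 reachable states
  p0 = rec X. a.(b.X)\{a,b} → ··a··> p1
  p1 = (b.(rec X. a.(b.X)\{a,b}))\{a,b} → deadlocked
LTS(Q): 2 reachable states
  q0 = rec X. c.(b.X)\{a,b} → ··c··> q1
  q1 = (b.(rec X. c.(b.X)\{a,b}))\{a,b} → deadlocked
Run σ = ⟨a⟩ on P: start {p0}
  after a @ step 1: {p1}
  P completes σ.
Run σ = ⟨a⟩ on Q: start {q0}
  after a @ step 1: ∅ (Q stuck)

a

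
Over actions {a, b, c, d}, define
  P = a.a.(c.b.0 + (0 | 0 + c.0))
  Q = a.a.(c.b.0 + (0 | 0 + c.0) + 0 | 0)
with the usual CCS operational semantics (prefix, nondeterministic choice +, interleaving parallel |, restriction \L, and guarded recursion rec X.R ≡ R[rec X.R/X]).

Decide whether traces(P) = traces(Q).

YES

LTS(P): 5 reachable states
  u0 = a.a.(c.b.0 + (0 | 0 + c.0)) → =a=> u1
  u1 = a.(c.b.0 + (0 | 0 + c.0)) → =a=> u2
  u2 = c.b.0 + (0 | 0 + c.0) → =c=> u3, =c=> u4
  u3 = 0 → (no moves)
  u4 = b.0 → =b=> u3
LTS(Q): 5 reachable states
  v0 = a.a.(c.b.0 + (0 | 0 + c.0) + 0 | 0) → =a=> v1
  v1 = a.(c.b.0 + (0 | 0 + c.0) + 0 | 0) → =a=> v2
  v2 = c.b.0 + (0 | 0 + c.0) + 0 | 0 → =c=> v3, =c=> v4
  v3 = 0 → (no moves)
  v4 = b.0 → =b=> v3
Bisimilarity quotient blocks:
  B0 = {u0, v0}
  B1 = {u1, v1}
  B2 = {u2, v2}
  B3 = {u3, v3}
  B4 = {u4, v4}
u0 ∈ B0, v0 ∈ B0 → same block
Bisimilar ⇒ trace-equivalent.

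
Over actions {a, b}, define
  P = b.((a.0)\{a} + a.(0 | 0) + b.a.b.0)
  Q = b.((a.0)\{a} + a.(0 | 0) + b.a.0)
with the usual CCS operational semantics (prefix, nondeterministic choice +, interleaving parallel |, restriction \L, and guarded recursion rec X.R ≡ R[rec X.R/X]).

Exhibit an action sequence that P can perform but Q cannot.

P's transition system — 6 states:
  m0 = b.((a.0)\{a} + a.(0 | 0) + b.a.b.0) :: -b-> m1
  m1 = (a.0)\{a} + a.(0 | 0) + b.a.b.0 :: -a-> m2, -b-> m3
  m2 = 0 | 0 :: deadlocked
  m3 = a.b.0 :: -a-> m4
  m4 = b.0 :: -b-> m5
  m5 = 0 :: deadlocked
Q's transition system — 5 states:
  n0 = b.((a.0)\{a} + a.(0 | 0) + b.a.0) :: -b-> n1
  n1 = (a.0)\{a} + a.(0 | 0) + b.a.0 :: -a-> n2, -b-> n3
  n2 = 0 | 0 :: deadlocked
  n3 = a.0 :: -a-> n4
  n4 = 0 :: deadlocked
Run σ = ⟨bbab⟩ on P: start {m0}
  step 1 (b): {m1}
  step 2 (b): {m3}
  step 3 (a): {m4}
  step 4 (b): {m5}
  ✓ P
Run σ = ⟨bbab⟩ on Q: start {n0}
  step 1 (b): {n1}
  step 2 (b): {n3}
  step 3 (a): {n4}
  step 4 (b): ∅ (Q stuck)

bbab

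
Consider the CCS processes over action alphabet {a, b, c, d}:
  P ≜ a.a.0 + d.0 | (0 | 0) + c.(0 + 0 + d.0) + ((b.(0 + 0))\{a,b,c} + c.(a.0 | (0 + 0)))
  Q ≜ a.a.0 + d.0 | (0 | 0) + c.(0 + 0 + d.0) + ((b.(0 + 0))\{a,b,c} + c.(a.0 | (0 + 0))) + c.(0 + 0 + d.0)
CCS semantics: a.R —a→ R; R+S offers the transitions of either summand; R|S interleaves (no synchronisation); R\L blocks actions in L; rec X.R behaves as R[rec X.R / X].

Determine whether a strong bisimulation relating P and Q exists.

LTS(P): 7 reachable states
  u0 = a.a.0 + d.0 | (0 | 0) + c.(0 + 0 + d.0) + ((b.(0 + 0))\{a,b,c} + c.(a.0 | (0 + 0))) | --a--▸ u1, --c--▸ u2, --c--▸ u3, --d--▸ u4
  u1 = a.0 | --a--▸ u5
  u2 = 0 + 0 + d.0 | --d--▸ u5
  u3 = a.0 | (0 + 0) | --a--▸ u6
  u4 = 0 | (0 | 0) | stopped
  u5 = 0 | stopped
  u6 = 0 | (0 + 0) | stopped
LTS(Q): 7 reachable states
  v0 = a.a.0 + d.0 | (0 | 0) + c.(0 + 0 + d.0) + ((b.(0 + 0))\{a,b,c} + c.(a.0 | (0 + 0))) + c.(0 + 0 + d.0) | --a--▸ v1, --c--▸ v2, --c--▸ v3, --d--▸ v4
  v1 = a.0 | --a--▸ v5
  v2 = 0 + 0 + d.0 | --d--▸ v5
  v3 = a.0 | (0 + 0) | --a--▸ v6
  v4 = 0 | (0 | 0) | stopped
  v5 = 0 | stopped
  v6 = 0 | (0 + 0) | stopped
Bisimilarity quotient blocks:
  B0 = {u0, v0}
  B1 = {u1, u3, v1, v3}
  B2 = {u4, u5, u6, v4, v5, v6}
  B3 = {u2, v2}
u0 ∈ B0, v0 ∈ B0 → same block

bisimilar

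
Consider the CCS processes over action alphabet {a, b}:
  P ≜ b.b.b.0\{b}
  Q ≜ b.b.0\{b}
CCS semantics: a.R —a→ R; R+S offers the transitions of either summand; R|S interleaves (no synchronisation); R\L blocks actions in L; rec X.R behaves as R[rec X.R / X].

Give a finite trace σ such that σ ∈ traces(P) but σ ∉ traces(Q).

P's transition system — 4 states:
  s0 = b.b.b.0\{b} has moves =b=> s1
  s1 = b.b.0\{b} has moves =b=> s2
  s2 = b.0\{b} has moves =b=> s3
  s3 = 0\{b} has moves stopped
Q's transition system — 3 states:
  t0 = b.b.0\{b} has moves =b=> t1
  t1 = b.0\{b} has moves =b=> t2
  t2 = 0\{b} has moves stopped
Trace ⟨bbb⟩ through P, begin at {s0}:
  [1] b ⇒ {s1}
  [2] b ⇒ {s2}
  [3] b ⇒ {s3}
  — P admits the full trace.
Trace ⟨bbb⟩ through Q, begin at {t0}:
  [1] b ⇒ {t1}
  [2] b ⇒ {t2}
  [3] b ⇒ no successor for Q

bbb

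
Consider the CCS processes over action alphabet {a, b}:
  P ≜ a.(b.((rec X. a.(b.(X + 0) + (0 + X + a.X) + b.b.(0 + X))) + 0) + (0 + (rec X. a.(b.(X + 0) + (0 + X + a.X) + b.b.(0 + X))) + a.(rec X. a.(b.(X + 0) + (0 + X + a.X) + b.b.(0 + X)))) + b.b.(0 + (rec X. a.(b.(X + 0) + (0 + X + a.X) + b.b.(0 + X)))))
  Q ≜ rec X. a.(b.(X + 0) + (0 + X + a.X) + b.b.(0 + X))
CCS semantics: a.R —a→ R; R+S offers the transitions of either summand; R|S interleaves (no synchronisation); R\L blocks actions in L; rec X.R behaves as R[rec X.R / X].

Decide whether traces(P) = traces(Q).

LTS(P): 6 reachable states
  s0 = a.(b.((rec X. a.(b.(X + 0) + (0 + X + a.X) + b.b.(0 + X))) + 0) + (0 + (rec X. a.(b.(X + 0) + (0 + X + a.X) + b.b.(0 + X))) + a.(rec X. a.(b.(X + 0) + (0 + X + a.X) + b.b.(0 + X)))) + b.b.(0 + (rec X. a.(b.(X + 0) + (0 + X + a.X) + b.b.(0 + X))))) | ··a··> s1
  s1 = b.((rec X. a.(b.(X + 0) + (0 + X + a.X) + b.b.(0 + X))) + 0) + (0 + (rec X. a.(b.(X + 0) + (0 + X + a.X) + b.b.(0 + X))) + a.(rec X. a.(b.(X + 0) + (0 + X + a.X) + b.b.(0 + X)))) + b.b.(0 + (rec X. a.(b.(X + 0) + (0 + X + a.X) + b.b.(0 + X)))) | ··a··> s1, ··a··> s2, ··b··> s3, ··b··> s4
  s2 = rec X. a.(b.(X + 0) + (0 + X + a.X) + b.b.(0 + X)) | ··a··> s1
  s3 = (rec X. a.(b.(X + 0) + (0 + X + a.X) + b.b.(0 + X))) + 0 | ··a··> s1
  s4 = b.(0 + (rec X. a.(b.(X + 0) + (0 + X + a.X) + b.b.(0 + X)))) | ··b··> s5
  s5 = 0 + (rec X. a.(b.(X + 0) + (0 + X + a.X) + b.b.(0 + X))) | ··a··> s1
LTS(Q): 5 reachable states
  t0 = rec X. a.(b.(X + 0) + (0 + X + a.X) + b.b.(0 + X)) | ··a··> t1
  t1 = b.((rec X. a.(b.(X + 0) + (0 + X + a.X) + b.b.(0 + X))) + 0) + (0 + (rec X. a.(b.(X + 0) + (0 + X + a.X) + b.b.(0 + X))) + a.(rec X. a.(b.(X + 0) + (0 + X + a.X) + b.b.(0 + X)))) + b.b.(0 + (rec X. a.(b.(X + 0) + (0 + X + a.X) + b.b.(0 + X)))) | ··a··> t0, ··a··> t1, ··b··> t2, ··b··> t3
  t2 = (rec X. a.(b.(X + 0) + (0 + X + a.X) + b.b.(0 + X))) + 0 | ··a··> t1
  t3 = b.(0 + (rec X. a.(b.(X + 0) + (0 + X + a.X) + b.b.(0 + X)))) | ··b··> t4
  t4 = 0 + (rec X. a.(b.(X + 0) + (0 + X + a.X) + b.b.(0 + X))) | ··a··> t1
Coarsest stable partition (strong bisimilarity classes):
  B0 = {s0, s2, s3, s5, t0, t2, t4}
  B1 = {s1, t1}
  B2 = {s4, t3}
s0 ∈ B0, t0 ∈ B0 → same block
Bisimilar ⇒ trace-equivalent.

traces(P) = traces(Q)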